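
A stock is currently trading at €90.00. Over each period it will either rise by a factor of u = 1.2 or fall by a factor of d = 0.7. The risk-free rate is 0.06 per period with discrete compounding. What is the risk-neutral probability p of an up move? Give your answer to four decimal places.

p = 0.7200

Risk-neutral probability p = (1 + 0.06 − 0.7)/(1.2 − 0.7) = 0.3600/0.5000 = 0.7200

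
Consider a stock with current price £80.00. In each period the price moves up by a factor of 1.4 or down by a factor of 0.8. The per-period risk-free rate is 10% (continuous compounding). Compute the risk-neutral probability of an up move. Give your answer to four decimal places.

p = 0.5086

Risk-neutral probability p = (e^0.1 − 0.8)/(1.4 − 0.8) = 0.3052/0.6000 = 0.5086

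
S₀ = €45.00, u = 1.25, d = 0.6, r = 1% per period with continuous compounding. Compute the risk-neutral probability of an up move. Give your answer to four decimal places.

p = 0.6308

Risk-neutral probability p = (e^0.01 − 0.6)/(1.25 − 0.6) = 0.4101/0.6500 = 0.6308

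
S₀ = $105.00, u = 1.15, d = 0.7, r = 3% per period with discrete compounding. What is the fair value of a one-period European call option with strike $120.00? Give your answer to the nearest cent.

Risk-neutral probability p = (1 + 0.03 − 0.7)/(1.15 − 0.7) = 0.3300/0.4500 = 0.7333
Terminal stock prices: S_u = 120.7, S_d = 73.5
Terminal payoffs (S − K): max(0.75, 0) = 0.75, max(-46.5, 0) = 0
Node 0 (S = 105): V_0 = 1/1.03·[0.7333·0.7500 + 0.2667·0.0000] = 0.5340

$0.53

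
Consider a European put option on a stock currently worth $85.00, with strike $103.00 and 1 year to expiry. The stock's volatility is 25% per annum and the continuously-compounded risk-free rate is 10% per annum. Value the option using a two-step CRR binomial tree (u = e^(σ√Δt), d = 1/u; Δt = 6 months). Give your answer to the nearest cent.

$14.08

CRR parameters: u = e^(σ√Δt) = e^(0.25·√0.5) = 1.1934, d = 1/u = 0.8380
Per-period rate: rΔt = 0.1·0.5 = 0.05, so R = e^0.05 = 1.0513
Risk-neutral probability p = (e^0.05 − 0.8380)/(1.1934 − 0.8380) = 0.2133/0.3554 = 0.6002
Terminal stock prices: S_uu = 121.1, S_ud = 85, S_dd = 59.69
Terminal payoffs (K − S): max(-18.05, 0) = 0, max(18, 0) = 18, max(43.31, 0) = 43.31
Node u (S = 101.4): V_u = e^(−0.05)·[0.6002·0.0000 + 0.3998·18.0000] = 6.8457
Node d (S = 71.23): V_d = e^(−0.05)·[0.6002·18.0000 + 0.3998·43.3140] = 26.7494
Node 0 (S = 85): V_0 = e^(−0.05)·[0.6002·6.8457 + 0.3998·26.7494] = 14.0815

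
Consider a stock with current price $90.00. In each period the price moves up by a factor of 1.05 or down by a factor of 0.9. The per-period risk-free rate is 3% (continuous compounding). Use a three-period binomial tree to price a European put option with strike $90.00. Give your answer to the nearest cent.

$0.78

Risk-neutral probability p = (e^0.03 − 0.9)/(1.05 − 0.9) = 0.1305/0.1500 = 0.8697
Terminal stock prices: S_uuu = 104.2, S_uud = 89.3, S_udd = 76.55, S_ddd = 65.61
Terminal payoffs (K − S): max(-14.19, 0) = 0, max(0.6975, 0) = 0.6975, max(13.45, 0) = 13.45, max(24.39, 0) = 24.39
Node uu (S = 99.23): V_uu = e^(−0.03)·[0.8697·0.0000 + 0.1303·0.6975] = 0.0882
Node ud (S = 85.05): V_ud = e^(−0.03)·[0.8697·0.6975 + 0.1303·13.4550] = 2.2901
Node dd (S = 72.9): V_dd = e^(−0.03)·[0.8697·13.4550 + 0.1303·24.3900] = 14.4401
Node u (S = 94.5): V_u = e^(−0.03)·[0.8697·0.0882 + 0.1303·2.2901] = 0.3640
Node d (S = 81): V_d = e^(−0.03)·[0.8697·2.2901 + 0.1303·14.4401] = 3.7588
Node 0 (S = 90): V_0 = e^(−0.03)·[0.8697·0.3640 + 0.1303·3.7588] = 0.7825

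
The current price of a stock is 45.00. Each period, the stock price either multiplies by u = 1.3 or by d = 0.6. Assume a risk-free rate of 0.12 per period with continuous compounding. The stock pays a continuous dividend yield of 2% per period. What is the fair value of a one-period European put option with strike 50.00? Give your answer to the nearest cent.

Per-period risk-free factor R = e^0.12 = 1.1275; dividend-adjusted growth = e^(0.12−0.02) = 1.1052.
Risk-neutral probability p = (1.1052 − 0.6)/(1.3 − 0.6) = 0.5052/0.7000 = 0.7217
Terminal stock prices: S_u = 58.5, S_d = 27
Terminal payoffs (K − S): max(-8.5, 0) = 0, max(23, 0) = 23
Node 0 (S = 45): V_0 = e^(−0.12)·[0.7217·0.0000 + 0.2783·23.0000] = 5.6776

5.68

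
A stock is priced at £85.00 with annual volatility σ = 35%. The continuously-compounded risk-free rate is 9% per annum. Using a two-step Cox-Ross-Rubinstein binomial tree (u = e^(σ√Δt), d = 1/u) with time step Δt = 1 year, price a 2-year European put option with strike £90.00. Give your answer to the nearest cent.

£10.33

CRR parameters: u = e^(σ√Δt) = e^(0.35·√1) = 1.4191, d = 1/u = 0.7047
Per-period rate: rΔt = 0.09·1 = 0.09, so R = e^0.09 = 1.0942
Risk-neutral probability p = (e^0.09 − 0.7047)/(1.4191 − 0.7047) = 0.3895/0.7144 = 0.5452
Terminal stock prices: S_uu = 171.2, S_ud = 85, S_dd = 42.21
Terminal payoffs (K − S): max(-81.17, 0) = 0, max(5, 0) = 5, max(47.79, 0) = 47.79
Node u (S = 120.6): V_u = e^(−0.09)·[0.5452·0.0000 + 0.4548·5.0000] = 2.0782
Node d (S = 59.9): V_d = e^(−0.09)·[0.5452·5.0000 + 0.4548·47.7902] = 22.3553
Node 0 (S = 85): V_0 = e^(−0.09)·[0.5452·2.0782 + 0.4548·22.3553] = 10.3275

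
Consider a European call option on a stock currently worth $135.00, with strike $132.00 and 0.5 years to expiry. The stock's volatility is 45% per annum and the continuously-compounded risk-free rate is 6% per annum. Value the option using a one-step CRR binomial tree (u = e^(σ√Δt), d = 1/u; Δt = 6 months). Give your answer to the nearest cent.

$24.34

CRR parameters: u = e^(σ√Δt) = e^(0.45·√0.5) = 1.3746, d = 1/u = 0.7275
Per-period rate: rΔt = 0.06·0.5 = 0.03, so R = e^0.03 = 1.0305
Risk-neutral probability p = (e^0.03 − 0.7275)/(1.3746 − 0.7275) = 0.3030/0.6472 = 0.4682
Terminal stock prices: S_u = 185.6, S_d = 98.21
Terminal payoffs (S − K): max(53.58, 0) = 53.58, max(-33.79, 0) = 0
Node 0 (S = 135): V_0 = e^(−0.03)·[0.4682·53.5775 + 0.5318·0.0000] = 24.3422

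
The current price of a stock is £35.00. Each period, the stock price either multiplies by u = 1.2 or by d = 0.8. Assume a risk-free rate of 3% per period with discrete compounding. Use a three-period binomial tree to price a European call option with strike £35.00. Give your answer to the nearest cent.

£6.49

Risk-neutral probability p = (1 + 0.03 − 0.8)/(1.2 − 0.8) = 0.2300/0.4000 = 0.5750
Terminal stock prices: S_uuu = 60.48, S_uud = 40.32, S_udd = 26.88, S_ddd = 17.92
Terminal payoffs (S − K): max(25.48, 0) = 25.48, max(5.32, 0) = 5.32, max(-8.12, 0) = 0, max(-17.08, 0) = 0
Node uu (S = 50.4): V_uu = 1/1.03·[0.5750·25.4800 + 0.4250·5.3200] = 16.4194
Node ud (S = 33.6): V_ud = 1/1.03·[0.5750·5.3200 + 0.4250·0.0000] = 2.9699
Node dd (S = 22.4): V_dd = 1/1.03·[0.5750·0.0000 + 0.4250·0.0000] = 0.0000
Node u (S = 42): V_u = 1/1.03·[0.5750·16.4194 + 0.4250·2.9699] = 10.3916
Node d (S = 28): V_d = 1/1.03·[0.5750·2.9699 + 0.4250·0.0000] = 1.6580
Node 0 (S = 35): V_0 = 1/1.03·[0.5750·10.3916 + 0.4250·1.6580] = 6.4853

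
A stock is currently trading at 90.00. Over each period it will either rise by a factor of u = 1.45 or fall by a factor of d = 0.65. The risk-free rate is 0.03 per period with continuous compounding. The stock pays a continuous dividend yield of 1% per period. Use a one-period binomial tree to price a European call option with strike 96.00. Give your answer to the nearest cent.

15.49

Per-period risk-free factor R = e^0.03 = 1.0305; dividend-adjusted growth = e^(0.03−0.01) = 1.0202.
Risk-neutral probability p = (1.0202 − 0.65)/(1.45 − 0.65) = 0.3702/0.8000 = 0.4628
Terminal stock prices: S_u = 130.5, S_d = 58.5
Terminal payoffs (S − K): max(34.5, 0) = 34.5, max(-37.5, 0) = 0
Node 0 (S = 90): V_0 = e^(−0.03)·[0.4628·34.5000 + 0.5372·0.0000] = 15.4931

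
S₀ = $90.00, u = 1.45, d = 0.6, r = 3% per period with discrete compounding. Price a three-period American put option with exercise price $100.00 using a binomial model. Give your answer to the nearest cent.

Risk-neutral probability p = (1 + 0.03 − 0.6)/(1.45 − 0.6) = 0.4300/0.8500 = 0.5059
Terminal stock prices: S_uuu = 274.4, S_uud = 113.5, S_udd = 46.98, S_ddd = 19.44
Terminal payoffs (K − S): max(-174.4, 0) = 0, max(-13.53, 0) = 0, max(53.02, 0) = 53.02, max(80.56, 0) = 80.56
Node uu (S = 189.2): continuation = 1/1.03·[0.5059·0.0000 + 0.4941·0.0000] = 0.0000; exercise value = 0.0000 ≤ continuation, so V_uu = 0.0000
Node ud (S = 78.3): continuation = 1/1.03·[0.5059·0.0000 + 0.4941·53.0200] = 25.4351; exercise value = 21.7000 ≤ continuation, so V_ud = 25.4351
Node dd (S = 32.4): continuation = 1/1.03·[0.5059·53.0200 + 0.4941·80.5600] = 64.6874; exercise value = 67.6000 > continuation, so V_dd = 67.6000 (exercise)
Node u (S = 130.5): continuation = 1/1.03·[0.5059·0.0000 + 0.4941·25.4351] = 12.2019; exercise value = 0.0000 ≤ continuation, so V_u = 12.2019
Node d (S = 54): continuation = 1/1.03·[0.5059·25.4351 + 0.4941·67.6000] = 44.9218; exercise value = 46.0000 > continuation, so V_d = 46.0000 (exercise)
Node 0 (S = 90): continuation = 1/1.03·[0.5059·12.2019 + 0.4941·46.0000] = 28.0603; exercise value = 10.0000 ≤ continuation, so V_0 = 28.0603

$28.06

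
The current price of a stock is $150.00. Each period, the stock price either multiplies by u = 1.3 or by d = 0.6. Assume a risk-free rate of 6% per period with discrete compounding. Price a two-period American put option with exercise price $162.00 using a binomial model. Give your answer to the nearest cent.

Risk-neutral probability p = (1 + 0.06 − 0.6)/(1.3 − 0.6) = 0.4600/0.7000 = 0.6571
Terminal stock prices: S_uu = 253.5, S_ud = 117, S_dd = 54
Terminal payoffs (K − S): max(-91.5, 0) = 0, max(45, 0) = 45, max(108, 0) = 108
Node u (S = 195): continuation = 1/1.06·[0.6571·0.0000 + 0.3429·45.0000] = 14.5553; exercise value = 0.0000 ≤ continuation, so V_u = 14.5553
Node d (S = 90): continuation = 1/1.06·[0.6571·45.0000 + 0.3429·108.0000] = 62.8302; exercise value = 72.0000 > continuation, so V_d = 72.0000 (exercise)
Node 0 (S = 150): continuation = 1/1.06·[0.6571·14.5553 + 0.3429·72.0000] = 32.3119; exercise value = 12.0000 ≤ continuation, so V_0 = 32.3119

$32.31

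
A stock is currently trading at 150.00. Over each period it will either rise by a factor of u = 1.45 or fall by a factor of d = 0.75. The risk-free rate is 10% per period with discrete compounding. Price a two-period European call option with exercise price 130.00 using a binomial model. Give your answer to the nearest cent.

Risk-neutral probability p = (1 + 0.1 − 0.75)/(1.45 − 0.75) = 0.3500/0.7000 = 0.5000
Terminal stock prices: S_uu = 315.4, S_ud = 163.1, S_dd = 84.38
Terminal payoffs (S − K): max(185.4, 0) = 185.4, max(33.12, 0) = 33.12, max(-45.62, 0) = 0
Node u (S = 217.5): V_u = 1/1.1·[0.5000·185.3750 + 0.5000·33.1250] = 99.3182
Node d (S = 112.5): V_d = 1/1.1·[0.5000·33.1250 + 0.5000·0.0000] = 15.0568
Node 0 (S = 150): V_0 = 1/1.1·[0.5000·99.3182 + 0.5000·15.0568] = 51.9886

51.99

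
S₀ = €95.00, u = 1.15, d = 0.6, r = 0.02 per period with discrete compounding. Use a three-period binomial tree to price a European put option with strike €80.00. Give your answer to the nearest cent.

€7.44

Risk-neutral probability p = (1 + 0.02 − 0.6)/(1.15 − 0.6) = 0.4200/0.5500 = 0.7636
Terminal stock prices: S_uuu = 144.5, S_uud = 75.38, S_udd = 39.33, S_ddd = 20.52
Terminal payoffs (K − S): max(-64.48, 0) = 0, max(4.618, 0) = 4.618, max(40.67, 0) = 40.67, max(59.48, 0) = 59.48
Node uu (S = 125.6): V_uu = 1/1.02·[0.7636·0.0000 + 0.2364·4.6175] = 1.0700
Node ud (S = 65.55): V_ud = 1/1.02·[0.7636·4.6175 + 0.2364·40.6700] = 12.8814
Node dd (S = 34.2): V_dd = 1/1.02·[0.7636·40.6700 + 0.2364·59.4800] = 44.2314
Node u (S = 109.2): V_u = 1/1.02·[0.7636·1.0700 + 0.2364·12.8814] = 3.7861
Node d (S = 57): V_d = 1/1.02·[0.7636·12.8814 + 0.2364·44.2314] = 19.8935
Node 0 (S = 95): V_0 = 1/1.02·[0.7636·3.7861 + 0.2364·19.8935] = 7.4444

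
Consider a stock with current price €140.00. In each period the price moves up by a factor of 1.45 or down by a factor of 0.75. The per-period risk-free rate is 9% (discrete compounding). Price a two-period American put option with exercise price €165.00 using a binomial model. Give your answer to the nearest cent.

Risk-neutral probability p = (1 + 0.09 − 0.75)/(1.45 − 0.75) = 0.3400/0.7000 = 0.4857
Terminal stock prices: S_uu = 294.4, S_ud = 152.2, S_dd = 78.75
Terminal payoffs (K − S): max(-129.4, 0) = 0, max(12.75, 0) = 12.75, max(86.25, 0) = 86.25
Node u (S = 203): continuation = 1/1.09·[0.4857·0.0000 + 0.5143·12.7500] = 6.0157; exercise value = 0.0000 ≤ continuation, so V_u = 6.0157
Node d (S = 105): continuation = 1/1.09·[0.4857·12.7500 + 0.5143·86.2500] = 46.3761; exercise value = 60.0000 > continuation, so V_d = 60.0000 (exercise)
Node 0 (S = 140): continuation = 1/1.09·[0.4857·6.0157 + 0.5143·60.0000] = 30.9900; exercise value = 25.0000 ≤ continuation, so V_0 = 30.9900

€30.99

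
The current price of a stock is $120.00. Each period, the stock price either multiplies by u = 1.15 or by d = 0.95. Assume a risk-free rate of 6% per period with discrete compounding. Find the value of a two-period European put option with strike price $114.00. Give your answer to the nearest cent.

Risk-neutral probability p = (1 + 0.06 − 0.95)/(1.15 − 0.95) = 0.1100/0.2000 = 0.5500
Terminal stock prices: S_uu = 158.7, S_ud = 131.1, S_dd = 108.3
Terminal payoffs (K − S): max(-44.7, 0) = 0, max(-17.1, 0) = 0, max(5.7, 0) = 5.7
Node u (S = 138): V_u = 1/1.06·[0.5500·0.0000 + 0.4500·0.0000] = 0.0000
Node d (S = 114): V_d = 1/1.06·[0.5500·0.0000 + 0.4500·5.7000] = 2.4198
Node 0 (S = 120): V_0 = 1/1.06·[0.5500·0.0000 + 0.4500·2.4198] = 1.0273

$1.03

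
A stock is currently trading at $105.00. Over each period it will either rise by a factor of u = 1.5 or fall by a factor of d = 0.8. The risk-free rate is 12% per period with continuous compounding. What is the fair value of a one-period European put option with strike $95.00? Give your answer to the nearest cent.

Risk-neutral probability p = (e^0.12 − 0.8)/(1.5 − 0.8) = 0.3275/0.7000 = 0.4679
Terminal stock prices: S_u = 157.5, S_d = 84
Terminal payoffs (K − S): max(-62.5, 0) = 0, max(11, 0) = 11
Node 0 (S = 105): V_0 = e^(−0.12)·[0.4679·0.0000 + 0.5321·11.0000] = 5.1917

$5.19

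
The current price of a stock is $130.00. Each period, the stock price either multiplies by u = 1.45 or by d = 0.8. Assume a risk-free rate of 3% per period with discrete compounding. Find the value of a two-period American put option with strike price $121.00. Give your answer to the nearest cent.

$14.88

Risk-neutral probability p = (1 + 0.03 − 0.8)/(1.45 − 0.8) = 0.2300/0.6500 = 0.3538
Terminal stock prices: S_uu = 273.3, S_ud = 150.8, S_dd = 83.2
Terminal payoffs (K − S): max(-152.3, 0) = 0, max(-29.8, 0) = 0, max(37.8, 0) = 37.8
Node u (S = 188.5): continuation = 1/1.03·[0.3538·0.0000 + 0.6462·0.0000] = 0.0000; exercise value = 0.0000 ≤ continuation, so V_u = 0.0000
Node d (S = 104): continuation = 1/1.03·[0.3538·0.0000 + 0.6462·37.8000] = 23.7132; exercise value = 17.0000 ≤ continuation, so V_d = 23.7132
Node 0 (S = 130): continuation = 1/1.03·[0.3538·0.0000 + 0.6462·23.7132] = 14.8761; exercise value = 0.0000 ≤ continuation, so V_0 = 14.8761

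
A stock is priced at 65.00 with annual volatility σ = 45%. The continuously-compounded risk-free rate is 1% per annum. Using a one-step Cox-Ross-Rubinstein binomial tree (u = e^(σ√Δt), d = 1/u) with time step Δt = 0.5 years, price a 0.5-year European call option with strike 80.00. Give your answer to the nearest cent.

3.99

CRR parameters: u = e^(σ√Δt) = e^(0.45·√0.5) = 1.3746, d = 1/u = 0.7275
Per-period rate: rΔt = 0.01·0.5 = 0.005, so R = e^0.005 = 1.0050
Risk-neutral probability p = (e^0.005 − 0.7275)/(1.3746 − 0.7275) = 0.2776/0.6472 = 0.4289
Terminal stock prices: S_u = 89.35, S_d = 47.28
Terminal payoffs (S − K): max(9.352, 0) = 9.352, max(-32.72, 0) = 0
Node 0 (S = 65): V_0 = e^(−0.005)·[0.4289·9.3522 + 0.5711·0.0000] = 3.9908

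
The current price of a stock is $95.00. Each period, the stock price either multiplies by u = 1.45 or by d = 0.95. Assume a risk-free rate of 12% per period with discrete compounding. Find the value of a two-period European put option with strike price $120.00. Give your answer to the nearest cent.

Risk-neutral probability p = (1 + 0.12 − 0.95)/(1.45 − 0.95) = 0.1700/0.5000 = 0.3400
Terminal stock prices: S_uu = 199.7, S_ud = 130.9, S_dd = 85.74
Terminal payoffs (K − S): max(-79.74, 0) = 0, max(-10.86, 0) = 0, max(34.26, 0) = 34.26
Node u (S = 137.8): V_u = 1/1.12·[0.3400·0.0000 + 0.6600·0.0000] = 0.0000
Node d (S = 90.25): V_d = 1/1.12·[0.3400·0.0000 + 0.6600·34.2625] = 20.1904
Node 0 (S = 95): V_0 = 1/1.12·[0.3400·0.0000 + 0.6600·20.1904] = 11.8979

$11.90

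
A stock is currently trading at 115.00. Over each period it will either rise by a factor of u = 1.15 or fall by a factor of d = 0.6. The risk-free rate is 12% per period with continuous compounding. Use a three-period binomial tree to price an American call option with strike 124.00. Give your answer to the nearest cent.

Risk-neutral probability p = (e^0.12 − 0.6)/(1.15 − 0.6) = 0.5275/0.5500 = 0.9591
Terminal stock prices: S_uuu = 174.9, S_uud = 91.25, S_udd = 47.61, S_ddd = 24.84
Terminal payoffs (S − K): max(50.9, 0) = 50.9, max(-32.75, 0) = 0, max(-76.39, 0) = 0, max(-99.16, 0) = 0
Node uu (S = 152.1): continuation = e^(−0.12)·[0.9591·50.9006 + 0.0409·0.0000] = 43.2977; exercise value = 28.0875 ≤ continuation, so V_uu = 43.2977
Node ud (S = 79.35): continuation = e^(−0.12)·[0.9591·0.0000 + 0.0409·0.0000] = 0.0000; exercise value = 0.0000 ≤ continuation, so V_ud = 0.0000
Node dd (S = 41.4): continuation = e^(−0.12)·[0.9591·0.0000 + 0.0409·0.0000] = 0.0000; exercise value = 0.0000 ≤ continuation, so V_dd = 0.0000
Node u (S = 132.2): continuation = e^(−0.12)·[0.9591·43.2977 + 0.0409·0.0000] = 36.8304; exercise value = 8.2500 ≤ continuation, so V_u = 36.8304
Node d (S = 69): continuation = e^(−0.12)·[0.9591·0.0000 + 0.0409·0.0000] = 0.0000; exercise value = 0.0000 ≤ continuation, so V_d = 0.0000
Node 0 (S = 115): continuation = e^(−0.12)·[0.9591·36.8304 + 0.0409·0.0000] = 31.3292; exercise value = 0.0000 ≤ continuation, so V_0 = 31.3292

31.33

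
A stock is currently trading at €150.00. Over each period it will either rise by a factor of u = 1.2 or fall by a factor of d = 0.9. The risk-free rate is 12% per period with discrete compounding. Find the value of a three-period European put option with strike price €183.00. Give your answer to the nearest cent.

€5.14

Risk-neutral probability p = (1 + 0.12 − 0.9)/(1.2 − 0.9) = 0.2200/0.3000 = 0.7333
Terminal stock prices: S_uuu = 259.2, S_uud = 194.4, S_udd = 145.8, S_ddd = 109.4
Terminal payoffs (K − S): max(-76.2, 0) = 0, max(-11.4, 0) = 0, max(37.2, 0) = 37.2, max(73.65, 0) = 73.65
Node uu (S = 216): V_uu = 1/1.12·[0.7333·0.0000 + 0.2667·0.0000] = 0.0000
Node ud (S = 162): V_ud = 1/1.12·[0.7333·0.0000 + 0.2667·37.2000] = 8.8571
Node dd (S = 121.5): V_dd = 1/1.12·[0.7333·37.2000 + 0.2667·73.6500] = 41.8929
Node u (S = 180): V_u = 1/1.12·[0.7333·0.0000 + 0.2667·8.8571] = 2.1088
Node d (S = 135): V_d = 1/1.12·[0.7333·8.8571 + 0.2667·41.8929] = 15.7738
Node 0 (S = 150): V_0 = 1/1.12·[0.7333·2.1088 + 0.2667·15.7738] = 5.1365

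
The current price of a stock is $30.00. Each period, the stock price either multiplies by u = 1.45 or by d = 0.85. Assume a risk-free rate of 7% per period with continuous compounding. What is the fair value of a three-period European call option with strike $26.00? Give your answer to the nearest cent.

Risk-neutral probability p = (e^0.07 − 0.85)/(1.45 − 0.85) = 0.2225/0.6000 = 0.3708
Terminal stock prices: S_uuu = 91.46, S_uud = 53.61, S_udd = 31.43, S_ddd = 18.42
Terminal payoffs (S − K): max(65.46, 0) = 65.46, max(27.61, 0) = 27.61, max(5.429, 0) = 5.429, max(-7.576, 0) = 0
Node uu (S = 63.08): V_uu = e^(−0.07)·[0.3708·65.4587 + 0.6292·27.6138] = 38.8328
Node ud (S = 36.98): V_ud = e^(−0.07)·[0.3708·27.6138 + 0.6292·5.4287] = 12.7328
Node dd (S = 21.67): V_dd = e^(−0.07)·[0.3708·5.4287 + 0.6292·0.0000] = 1.8771
Node u (S = 43.5): V_u = e^(−0.07)·[0.3708·38.8328 + 0.6292·12.7328] = 20.8967
Node d (S = 25.5): V_d = e^(−0.07)·[0.3708·12.7328 + 0.6292·1.8771] = 5.5038
Node 0 (S = 30): V_0 = e^(−0.07)·[0.3708·20.8967 + 0.6292·5.5038] = 10.4542

$10.45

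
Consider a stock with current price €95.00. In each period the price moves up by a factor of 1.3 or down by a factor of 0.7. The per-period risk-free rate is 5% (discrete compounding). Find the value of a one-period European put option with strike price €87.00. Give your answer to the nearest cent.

€8.13

Risk-neutral probability p = (1 + 0.05 − 0.7)/(1.3 − 0.7) = 0.3500/0.6000 = 0.5833
Terminal stock prices: S_u = 123.5, S_d = 66.5
Terminal payoffs (K − S): max(-36.5, 0) = 0, max(20.5, 0) = 20.5
Node 0 (S = 95): V_0 = 1/1.05·[0.5833·0.0000 + 0.4167·20.5000] = 8.1349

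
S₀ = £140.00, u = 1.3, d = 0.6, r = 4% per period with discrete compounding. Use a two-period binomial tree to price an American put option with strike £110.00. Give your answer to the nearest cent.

Risk-neutral probability p = (1 + 0.04 − 0.6)/(1.3 − 0.6) = 0.4400/0.7000 = 0.6286
Terminal stock prices: S_uu = 236.6, S_ud = 109.2, S_dd = 50.4
Terminal payoffs (K − S): max(-126.6, 0) = 0, max(0.8, 0) = 0.8, max(59.6, 0) = 59.6
Node u (S = 182): continuation = 1/1.04·[0.6286·0.0000 + 0.3714·0.8000] = 0.2857; exercise value = 0.0000 ≤ continuation, so V_u = 0.2857
Node d (S = 84): continuation = 1/1.04·[0.6286·0.8000 + 0.3714·59.6000] = 21.7692; exercise value = 26.0000 > continuation, so V_d = 26.0000 (exercise)
Node 0 (S = 140): continuation = 1/1.04·[0.6286·0.2857 + 0.3714·26.0000] = 9.4584; exercise value = 0.0000 ≤ continuation, so V_0 = 9.4584

£9.46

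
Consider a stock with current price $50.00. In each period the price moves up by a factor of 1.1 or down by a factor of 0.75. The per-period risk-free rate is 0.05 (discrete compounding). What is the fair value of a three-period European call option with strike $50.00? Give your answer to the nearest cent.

$9.00

Risk-neutral probability p = (1 + 0.05 − 0.75)/(1.1 − 0.75) = 0.3000/0.3500 = 0.8571
Terminal stock prices: S_uuu = 66.55, S_uud = 45.38, S_udd = 30.94, S_ddd = 21.09
Terminal payoffs (S − K): max(16.55, 0) = 16.55, max(-4.625, 0) = 0, max(-19.06, 0) = 0, max(-28.91, 0) = 0
Node uu (S = 60.5): V_uu = 1/1.05·[0.8571·16.5500 + 0.1429·0.0000] = 13.5102
Node ud (S = 41.25): V_ud = 1/1.05·[0.8571·0.0000 + 0.1429·0.0000] = 0.0000
Node dd (S = 28.12): V_dd = 1/1.05·[0.8571·0.0000 + 0.1429·0.0000] = 0.0000
Node u (S = 55): V_u = 1/1.05·[0.8571·13.5102 + 0.1429·0.0000] = 11.0287
Node d (S = 37.5): V_d = 1/1.05·[0.8571·0.0000 + 0.1429·0.0000] = 0.0000
Node 0 (S = 50): V_0 = 1/1.05·[0.8571·11.0287 + 0.1429·0.0000] = 9.0031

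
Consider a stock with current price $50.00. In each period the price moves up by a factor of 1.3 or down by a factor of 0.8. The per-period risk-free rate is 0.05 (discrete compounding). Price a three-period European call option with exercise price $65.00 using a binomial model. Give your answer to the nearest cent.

$5.69

Risk-neutral probability p = (1 + 0.05 − 0.8)/(1.3 − 0.8) = 0.2500/0.5000 = 0.5000
Terminal stock prices: S_uuu = 109.9, S_uud = 67.6, S_udd = 41.6, S_ddd = 25.6
Terminal payoffs (S − K): max(44.85, 0) = 44.85, max(2.6, 0) = 2.6, max(-23.4, 0) = 0, max(-39.4, 0) = 0
Node uu (S = 84.5): V_uu = 1/1.05·[0.5000·44.8500 + 0.5000·2.6000] = 22.5952
Node ud (S = 52): V_ud = 1/1.05·[0.5000·2.6000 + 0.5000·0.0000] = 1.2381
Node dd (S = 32): V_dd = 1/1.05·[0.5000·0.0000 + 0.5000·0.0000] = 0.0000
Node u (S = 65): V_u = 1/1.05·[0.5000·22.5952 + 0.5000·1.2381] = 11.3492
Node d (S = 40): V_d = 1/1.05·[0.5000·1.2381 + 0.5000·0.0000] = 0.5896
Node 0 (S = 50): V_0 = 1/1.05·[0.5000·11.3492 + 0.5000·0.5896] = 5.6851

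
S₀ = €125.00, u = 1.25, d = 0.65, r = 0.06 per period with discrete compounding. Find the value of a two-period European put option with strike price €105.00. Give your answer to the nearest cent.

Risk-neutral probability p = (1 + 0.06 − 0.65)/(1.25 − 0.65) = 0.4100/0.6000 = 0.6833
Terminal stock prices: S_uu = 195.3, S_ud = 101.6, S_dd = 52.81
Terminal payoffs (K − S): max(-90.31, 0) = 0, max(3.438, 0) = 3.438, max(52.19, 0) = 52.19
Node u (S = 156.2): V_u = 1/1.06·[0.6833·0.0000 + 0.3167·3.4375] = 1.0269
Node d (S = 81.25): V_d = 1/1.06·[0.6833·3.4375 + 0.3167·52.1875] = 17.8066
Node 0 (S = 125): V_0 = 1/1.06·[0.6833·1.0269 + 0.3167·17.8066] = 5.9816

€5.98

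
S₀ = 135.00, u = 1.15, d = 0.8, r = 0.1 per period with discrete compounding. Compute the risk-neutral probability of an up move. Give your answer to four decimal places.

p = 0.8571

Risk-neutral probability p = (1 + 0.1 − 0.8)/(1.15 − 0.8) = 0.3000/0.3500 = 0.8571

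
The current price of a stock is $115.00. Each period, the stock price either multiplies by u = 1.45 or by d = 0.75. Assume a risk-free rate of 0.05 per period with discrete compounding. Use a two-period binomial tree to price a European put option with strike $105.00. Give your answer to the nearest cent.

$11.94

Risk-neutral probability p = (1 + 0.05 − 0.75)/(1.45 − 0.75) = 0.3000/0.7000 = 0.4286
Terminal stock prices: S_uu = 241.8, S_ud = 125.1, S_dd = 64.69
Terminal payoffs (K − S): max(-136.8, 0) = 0, max(-20.06, 0) = 0, max(40.31, 0) = 40.31
Node u (S = 166.8): V_u = 1/1.05·[0.4286·0.0000 + 0.5714·0.0000] = 0.0000
Node d (S = 86.25): V_d = 1/1.05·[0.4286·0.0000 + 0.5714·40.3125] = 21.9388
Node 0 (S = 115): V_0 = 1/1.05·[0.4286·0.0000 + 0.5714·21.9388] = 11.9395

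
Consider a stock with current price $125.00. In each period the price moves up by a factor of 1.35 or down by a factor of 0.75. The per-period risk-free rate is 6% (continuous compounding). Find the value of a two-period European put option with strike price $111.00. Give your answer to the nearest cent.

$8.32

Risk-neutral probability p = (e^0.06 − 0.75)/(1.35 − 0.75) = 0.3118/0.6000 = 0.5197
Terminal stock prices: S_uu = 227.8, S_ud = 126.6, S_dd = 70.31
Terminal payoffs (K − S): max(-116.8, 0) = 0, max(-15.56, 0) = 0, max(40.69, 0) = 40.69
Node u (S = 168.8): V_u = e^(−0.06)·[0.5197·0.0000 + 0.4803·0.0000] = 0.0000
Node d (S = 93.75): V_d = e^(−0.06)·[0.5197·0.0000 + 0.4803·40.6875] = 18.4031
Node 0 (S = 125): V_0 = e^(−0.06)·[0.5197·0.0000 + 0.4803·18.4031] = 8.3238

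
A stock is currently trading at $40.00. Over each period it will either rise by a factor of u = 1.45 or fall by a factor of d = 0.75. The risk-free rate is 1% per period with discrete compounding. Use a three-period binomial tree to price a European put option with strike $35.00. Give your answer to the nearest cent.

Risk-neutral probability p = (1 + 0.01 − 0.75)/(1.45 − 0.75) = 0.2600/0.7000 = 0.3714
Terminal stock prices: S_uuu = 121.9, S_uud = 63.07, S_udd = 32.62, S_ddd = 16.88
Terminal payoffs (K − S): max(-86.94, 0) = 0, max(-28.07, 0) = 0, max(2.375, 0) = 2.375, max(18.12, 0) = 18.12
Node uu (S = 84.1): V_uu = 1/1.01·[0.3714·0.0000 + 0.6286·0.0000] = 0.0000
Node ud (S = 43.5): V_ud = 1/1.01·[0.3714·0.0000 + 0.6286·2.3750] = 1.4781
Node dd (S = 22.5): V_dd = 1/1.01·[0.3714·2.3750 + 0.6286·18.1250] = 12.1535
Node u (S = 58): V_u = 1/1.01·[0.3714·0.0000 + 0.6286·1.4781] = 0.9199
Node d (S = 30): V_d = 1/1.01·[0.3714·1.4781 + 0.6286·12.1535] = 8.1072
Node 0 (S = 40): V_0 = 1/1.01·[0.3714·0.9199 + 0.6286·8.1072] = 5.3838

$5.38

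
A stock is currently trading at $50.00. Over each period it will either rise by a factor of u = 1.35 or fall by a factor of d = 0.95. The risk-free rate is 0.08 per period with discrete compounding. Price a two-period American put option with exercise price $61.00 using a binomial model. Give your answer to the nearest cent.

Risk-neutral probability p = (1 + 0.08 − 0.95)/(1.35 − 0.95) = 0.1300/0.4000 = 0.3250
Terminal stock prices: S_uu = 91.13, S_ud = 64.12, S_dd = 45.12
Terminal payoffs (K − S): max(-30.13, 0) = 0, max(-3.125, 0) = 0, max(15.88, 0) = 15.88
Node u (S = 67.5): continuation = 1/1.08·[0.3250·0.0000 + 0.6750·0.0000] = 0.0000; exercise value = 0.0000 ≤ continuation, so V_u = 0.0000
Node d (S = 47.5): continuation = 1/1.08·[0.3250·0.0000 + 0.6750·15.8750] = 9.9219; exercise value = 13.5000 > continuation, so V_d = 13.5000 (exercise)
Node 0 (S = 50): continuation = 1/1.08·[0.3250·0.0000 + 0.6750·13.5000] = 8.4375; exercise value = 11.0000 > continuation, so V_0 = 11.0000 (exercise)

$11.00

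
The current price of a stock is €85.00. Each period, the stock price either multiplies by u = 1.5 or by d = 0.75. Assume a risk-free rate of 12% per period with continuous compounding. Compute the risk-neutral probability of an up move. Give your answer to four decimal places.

Risk-neutral probability p = (e^0.12 − 0.75)/(1.5 − 0.75) = 0.3775/0.7500 = 0.5033

p = 0.5033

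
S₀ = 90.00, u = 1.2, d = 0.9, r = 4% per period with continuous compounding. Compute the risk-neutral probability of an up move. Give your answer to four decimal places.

p = 0.4694

Risk-neutral probability p = (e^0.04 − 0.9)/(1.2 − 0.9) = 0.1408/0.3000 = 0.4694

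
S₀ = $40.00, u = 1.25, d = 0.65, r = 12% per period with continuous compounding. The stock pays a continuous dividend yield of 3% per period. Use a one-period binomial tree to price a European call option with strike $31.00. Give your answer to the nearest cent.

Per-period risk-free factor R = e^0.12 = 1.1275; dividend-adjusted growth = e^(0.12−0.03) = 1.0942.
Risk-neutral probability p = (1.0942 − 0.65)/(1.25 − 0.65) = 0.4442/0.6000 = 0.7403
Terminal stock prices: S_u = 50, S_d = 26
Terminal payoffs (S − K): max(19, 0) = 19, max(-5, 0) = 0
Node 0 (S = 40): V_0 = e^(−0.12)·[0.7403·19.0000 + 0.2597·0.0000] = 12.4750

$12.47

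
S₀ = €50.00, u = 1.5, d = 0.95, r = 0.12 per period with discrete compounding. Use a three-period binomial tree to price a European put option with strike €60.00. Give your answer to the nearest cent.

€4.02

Risk-neutral probability p = (1 + 0.12 − 0.95)/(1.5 − 0.95) = 0.1700/0.5500 = 0.3091
Terminal stock prices: S_uuu = 168.8, S_uud = 106.9, S_udd = 67.69, S_ddd = 42.87
Terminal payoffs (K − S): max(-108.8, 0) = 0, max(-46.88, 0) = 0, max(-7.688, 0) = 0, max(17.13, 0) = 17.13
Node uu (S = 112.5): V_uu = 1/1.12·[0.3091·0.0000 + 0.6909·0.0000] = 0.0000
Node ud (S = 71.25): V_ud = 1/1.12·[0.3091·0.0000 + 0.6909·0.0000] = 0.0000
Node dd (S = 45.12): V_dd = 1/1.12·[0.3091·0.0000 + 0.6909·17.1313] = 10.5680
Node u (S = 75): V_u = 1/1.12·[0.3091·0.0000 + 0.6909·0.0000] = 0.0000
Node d (S = 47.5): V_d = 1/1.12·[0.3091·0.0000 + 0.6909·10.5680] = 6.5192
Node 0 (S = 50): V_0 = 1/1.12·[0.3091·0.0000 + 0.6909·6.5192] = 4.0216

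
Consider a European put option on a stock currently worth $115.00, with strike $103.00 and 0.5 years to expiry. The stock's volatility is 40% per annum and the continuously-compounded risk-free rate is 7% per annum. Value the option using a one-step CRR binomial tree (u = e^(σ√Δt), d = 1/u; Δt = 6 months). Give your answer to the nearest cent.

$8.01

CRR parameters: u = e^(σ√Δt) = e^(0.4·√0.5) = 1.3269, d = 1/u = 0.7536
Per-period rate: rΔt = 0.07·0.5 = 0.035, so R = e^0.035 = 1.0356
Risk-neutral probability p = (e^0.035 − 0.7536)/(1.3269 − 0.7536) = 0.2820/0.5733 = 0.4919
Terminal stock prices: S_u = 152.6, S_d = 86.67
Terminal payoffs (K − S): max(-49.59, 0) = 0, max(16.33, 0) = 16.33
Node 0 (S = 115): V_0 = e^(−0.035)·[0.4919·0.0000 + 0.5081·16.3316] = 8.0128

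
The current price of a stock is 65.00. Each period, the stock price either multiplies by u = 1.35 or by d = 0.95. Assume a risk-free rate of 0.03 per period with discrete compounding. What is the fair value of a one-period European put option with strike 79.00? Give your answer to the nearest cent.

Risk-neutral probability p = (1 + 0.03 − 0.95)/(1.35 − 0.95) = 0.0800/0.4000 = 0.2000
Terminal stock prices: S_u = 87.75, S_d = 61.75
Terminal payoffs (K − S): max(-8.75, 0) = 0, max(17.25, 0) = 17.25
Node 0 (S = 65): V_0 = 1/1.03·[0.2000·0.0000 + 0.8000·17.2500] = 13.3981

13.40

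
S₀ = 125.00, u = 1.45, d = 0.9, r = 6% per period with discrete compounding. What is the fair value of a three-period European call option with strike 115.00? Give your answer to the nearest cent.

Risk-neutral probability p = (1 + 0.06 − 0.9)/(1.45 − 0.9) = 0.1600/0.5500 = 0.2909
Terminal stock prices: S_uuu = 381.1, S_uud = 236.5, S_udd = 146.8, S_ddd = 91.13
Terminal payoffs (S − K): max(266.1, 0) = 266.1, max(121.5, 0) = 121.5, max(31.81, 0) = 31.81, max(-23.87, 0) = 0
Node uu (S = 262.8): V_uu = 1/1.06·[0.2909·266.0781 + 0.7091·121.5312] = 154.3219
Node ud (S = 163.1): V_ud = 1/1.06·[0.2909·121.5312 + 0.7091·31.8125] = 54.6344
Node dd (S = 101.2): V_dd = 1/1.06·[0.2909·31.8125 + 0.7091·0.0000] = 8.7307
Node u (S = 181.2): V_u = 1/1.06·[0.2909·154.3219 + 0.7091·54.6344] = 78.9004
Node d (S = 112.5): V_d = 1/1.06·[0.2909·54.6344 + 0.7091·8.7307] = 20.8344
Node 0 (S = 125): V_0 = 1/1.06·[0.2909·78.9004 + 0.7091·20.8344] = 35.5909

35.59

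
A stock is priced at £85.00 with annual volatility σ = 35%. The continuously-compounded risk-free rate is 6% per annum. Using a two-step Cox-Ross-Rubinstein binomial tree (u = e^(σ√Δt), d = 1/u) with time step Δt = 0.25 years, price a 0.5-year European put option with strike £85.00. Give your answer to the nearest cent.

CRR parameters: u = e^(σ√Δt) = e^(0.35·√0.25) = 1.1912, d = 1/u = 0.8395
Per-period rate: rΔt = 0.06·0.25 = 0.015, so R = e^0.015 = 1.0151
Risk-neutral probability p = (e^0.015 − 0.8395)/(1.1912 − 0.8395) = 0.1757/0.3518 = 0.4993
Terminal stock prices: S_uu = 120.6, S_ud = 85, S_dd = 59.9
Terminal payoffs (K − S): max(-35.62, 0) = 0, max(0, 0) = 0, max(25.1, 0) = 25.1
Node u (S = 101.3): V_u = e^(−0.015)·[0.4993·0.0000 + 0.5007·0.0000] = 0.0000
Node d (S = 71.35): V_d = e^(−0.015)·[0.4993·0.0000 + 0.5007·25.1015] = 12.3807
Node 0 (S = 85): V_0 = e^(−0.015)·[0.4993·0.0000 + 0.5007·12.3807] = 6.1064

£6.11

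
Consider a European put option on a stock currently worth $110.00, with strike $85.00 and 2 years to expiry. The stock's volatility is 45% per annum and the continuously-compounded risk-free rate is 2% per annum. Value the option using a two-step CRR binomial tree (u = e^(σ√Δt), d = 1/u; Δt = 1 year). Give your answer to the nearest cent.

CRR parameters: u = e^(σ√Δt) = e^(0.45·√1) = 1.5683, d = 1/u = 0.6376
Per-period rate: rΔt = 0.02·1 = 0.02, so R = e^0.02 = 1.0202
Risk-neutral probability p = (e^0.02 − 0.6376)/(1.5683 − 0.6376) = 0.3826/0.9307 = 0.4111
Terminal stock prices: S_uu = 270.6, S_ud = 110, S_dd = 44.72
Terminal payoffs (K − S): max(-185.6, 0) = 0, max(-25, 0) = 0, max(40.28, 0) = 40.28
Node u (S = 172.5): V_u = e^(−0.02)·[0.4111·0.0000 + 0.5889·0.0000] = 0.0000
Node d (S = 70.14): V_d = e^(−0.02)·[0.4111·0.0000 + 0.5889·40.2773] = 23.2510
Node 0 (S = 110): V_0 = e^(−0.02)·[0.4111·0.0000 + 0.5889·23.2510] = 13.4221

$13.42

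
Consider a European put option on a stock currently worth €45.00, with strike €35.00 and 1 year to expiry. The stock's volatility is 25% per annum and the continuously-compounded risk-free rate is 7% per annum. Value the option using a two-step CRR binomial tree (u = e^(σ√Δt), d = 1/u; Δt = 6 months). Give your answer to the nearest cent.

CRR parameters: u = e^(σ√Δt) = e^(0.25·√0.5) = 1.1934, d = 1/u = 0.8380
Per-period rate: rΔt = 0.07·0.5 = 0.035, so R = e^0.035 = 1.0356
Risk-neutral probability p = (e^0.035 − 0.8380)/(1.1934 − 0.8380) = 0.1977/0.3554 = 0.5561
Terminal stock prices: S_uu = 64.09, S_ud = 45, S_dd = 31.6
Terminal payoffs (K − S): max(-29.09, 0) = 0, max(-10, 0) = 0, max(3.402, 0) = 3.402
Node u (S = 53.7): V_u = e^(−0.035)·[0.5561·0.0000 + 0.4439·0.0000] = 0.0000
Node d (S = 37.71): V_d = e^(−0.035)·[0.5561·0.0000 + 0.4439·3.4015] = 1.4579
Node 0 (S = 45): V_0 = e^(−0.035)·[0.5561·0.0000 + 0.4439·1.4579] = 0.6248

€0.62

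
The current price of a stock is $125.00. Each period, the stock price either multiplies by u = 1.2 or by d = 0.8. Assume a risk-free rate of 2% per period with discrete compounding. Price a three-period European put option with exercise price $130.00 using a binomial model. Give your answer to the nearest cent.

Risk-neutral probability p = (1 + 0.02 − 0.8)/(1.2 − 0.8) = 0.2200/0.4000 = 0.5500
Terminal stock prices: S_uuu = 216, S_uud = 144, S_udd = 96, S_ddd = 64
Terminal payoffs (K − S): max(-86, 0) = 0, max(-14, 0) = 0, max(34, 0) = 34, max(66, 0) = 66
Node uu (S = 180): V_uu = 1/1.02·[0.5500·0.0000 + 0.4500·0.0000] = 0.0000
Node ud (S = 120): V_ud = 1/1.02·[0.5500·0.0000 + 0.4500·34.0000] = 15.0000
Node dd (S = 80): V_dd = 1/1.02·[0.5500·34.0000 + 0.4500·66.0000] = 47.4510
Node u (S = 150): V_u = 1/1.02·[0.5500·0.0000 + 0.4500·15.0000] = 6.6176
Node d (S = 100): V_d = 1/1.02·[0.5500·15.0000 + 0.4500·47.4510] = 29.0225
Node 0 (S = 125): V_0 = 1/1.02·[0.5500·6.6176 + 0.4500·29.0225] = 16.3724

$16.37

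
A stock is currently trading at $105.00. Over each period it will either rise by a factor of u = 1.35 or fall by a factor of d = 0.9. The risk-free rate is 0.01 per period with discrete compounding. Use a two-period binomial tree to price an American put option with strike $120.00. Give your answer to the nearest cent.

Risk-neutral probability p = (1 + 0.01 − 0.9)/(1.35 − 0.9) = 0.1100/0.4500 = 0.2444
Terminal stock prices: S_uu = 191.4, S_ud = 127.6, S_dd = 85.05
Terminal payoffs (K − S): max(-71.36, 0) = 0, max(-7.575, 0) = 0, max(34.95, 0) = 34.95
Node u (S = 141.8): continuation = 1/1.01·[0.2444·0.0000 + 0.7556·0.0000] = 0.0000; exercise value = 0.0000 ≤ continuation, so V_u = 0.0000
Node d (S = 94.5): continuation = 1/1.01·[0.2444·0.0000 + 0.7556·34.9500] = 26.1452; exercise value = 25.5000 ≤ continuation, so V_d = 26.1452
Node 0 (S = 105): continuation = 1/1.01·[0.2444·0.0000 + 0.7556·26.1452] = 19.5586; exercise value = 15.0000 ≤ continuation, so V_0 = 19.5586

$19.56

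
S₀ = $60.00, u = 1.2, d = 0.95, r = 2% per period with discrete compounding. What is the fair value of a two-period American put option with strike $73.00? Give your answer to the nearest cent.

$13.00

Risk-neutral probability p = (1 + 0.02 − 0.95)/(1.2 − 0.95) = 0.0700/0.2500 = 0.2800
Terminal stock prices: S_uu = 86.4, S_ud = 68.4, S_dd = 54.15
Terminal payoffs (K − S): max(-13.4, 0) = 0, max(4.6, 0) = 4.6, max(18.85, 0) = 18.85
Node u (S = 72): continuation = 1/1.02·[0.2800·0.0000 + 0.7200·4.6000] = 3.2471; exercise value = 1.0000 ≤ continuation, so V_u = 3.2471
Node d (S = 57): continuation = 1/1.02·[0.2800·4.6000 + 0.7200·18.8500] = 14.5686; exercise value = 16.0000 > continuation, so V_d = 16.0000 (exercise)
Node 0 (S = 60): continuation = 1/1.02·[0.2800·3.2471 + 0.7200·16.0000] = 12.1855; exercise value = 13.0000 > continuation, so V_0 = 13.0000 (exercise)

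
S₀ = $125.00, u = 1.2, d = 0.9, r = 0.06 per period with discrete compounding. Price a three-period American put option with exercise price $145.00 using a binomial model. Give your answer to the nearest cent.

Risk-neutral probability p = (1 + 0.06 − 0.9)/(1.2 − 0.9) = 0.1600/0.3000 = 0.5333
Terminal stock prices: S_uuu = 216, S_uud = 162, S_udd = 121.5, S_ddd = 91.13
Terminal payoffs (K − S): max(-71, 0) = 0, max(-17, 0) = 0, max(23.5, 0) = 23.5, max(53.87, 0) = 53.87
Node uu (S = 180): continuation = 1/1.06·[0.5333·0.0000 + 0.4667·0.0000] = 0.0000; exercise value = 0.0000 ≤ continuation, so V_uu = 0.0000
Node ud (S = 135): continuation = 1/1.06·[0.5333·0.0000 + 0.4667·23.5000] = 10.3459; exercise value = 10.0000 ≤ continuation, so V_ud = 10.3459
Node dd (S = 101.2): continuation = 1/1.06·[0.5333·23.5000 + 0.4667·53.8750] = 35.5425; exercise value = 43.7500 > continuation, so V_dd = 43.7500 (exercise)
Node u (S = 150): continuation = 1/1.06·[0.5333·0.0000 + 0.4667·10.3459] = 4.5548; exercise value = 0.0000 ≤ continuation, so V_u = 4.5548
Node d (S = 112.5): continuation = 1/1.06·[0.5333·10.3459 + 0.4667·43.7500] = 24.4665; exercise value = 32.5000 > continuation, so V_d = 32.5000 (exercise)
Node 0 (S = 125): continuation = 1/1.06·[0.5333·4.5548 + 0.4667·32.5000] = 16.5999; exercise value = 20.0000 > continuation, so V_0 = 20.0000 (exercise)

$20.00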